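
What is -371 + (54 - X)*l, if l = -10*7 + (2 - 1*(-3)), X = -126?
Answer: -12071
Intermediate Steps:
l = -65 (l = -70 + (2 + 3) = -70 + 5 = -65)
-371 + (54 - X)*l = -371 + (54 - 1*(-126))*(-65) = -371 + (54 + 126)*(-65) = -371 + 180*(-65) = -371 - 11700 = -12071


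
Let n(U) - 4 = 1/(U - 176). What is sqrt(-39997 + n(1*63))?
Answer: I*sqrt(510670730)/113 ≈ 199.98*I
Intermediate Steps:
n(U) = 4 + 1/(-176 + U) (n(U) = 4 + 1/(U - 176) = 4 + 1/(-176 + U))
sqrt(-39997 + n(1*63)) = sqrt(-39997 + (-703 + 4*(1*63))/(-176 + 1*63)) = sqrt(-39997 + (-703 + 4*63)/(-176 + 63)) = sqrt(-39997 + (-703 + 252)/(-113)) = sqrt(-39997 - 1/113*(-451)) = sqrt(-39997 + 451/113) = sqrt(-4519210/113) = I*sqrt(510670730)/113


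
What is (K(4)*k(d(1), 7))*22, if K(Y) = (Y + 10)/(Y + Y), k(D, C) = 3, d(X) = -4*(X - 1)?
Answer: 231/2 ≈ 115.50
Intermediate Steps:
d(X) = 4 - 4*X (d(X) = -4*(-1 + X) = 4 - 4*X)
K(Y) = (10 + Y)/(2*Y) (K(Y) = (10 + Y)/((2*Y)) = (10 + Y)*(1/(2*Y)) = (10 + Y)/(2*Y))
(K(4)*k(d(1), 7))*22 = (((1/2)*(10 + 4)/4)*3)*22 = (((1/2)*(1/4)*14)*3)*22 = ((7/4)*3)*22 = (21/4)*22 = 231/2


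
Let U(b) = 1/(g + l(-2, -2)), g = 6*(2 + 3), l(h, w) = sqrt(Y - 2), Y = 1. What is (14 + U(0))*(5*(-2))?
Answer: -126440/901 + 10*I/901 ≈ -140.33 + 0.011099*I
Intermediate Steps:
l(h, w) = I (l(h, w) = sqrt(1 - 2) = sqrt(-1) = I)
g = 30 (g = 6*5 = 30)
U(b) = (30 - I)/901 (U(b) = 1/(30 + I) = (30 - I)/901)
(14 + U(0))*(5*(-2)) = (14 + (30/901 - I/901))*(5*(-2)) = (12644/901 - I/901)*(-10) = -126440/901 + 10*I/901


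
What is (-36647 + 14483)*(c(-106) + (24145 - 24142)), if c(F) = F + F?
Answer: 4632276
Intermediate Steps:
c(F) = 2*F
(-36647 + 14483)*(c(-106) + (24145 - 24142)) = (-36647 + 14483)*(2*(-106) + (24145 - 24142)) = -22164*(-212 + 3) = -22164*(-209) = 4632276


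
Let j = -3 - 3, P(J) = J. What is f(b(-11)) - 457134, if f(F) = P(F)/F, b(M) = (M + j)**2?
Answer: -457133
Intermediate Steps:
j = -6
b(M) = (-6 + M)**2 (b(M) = (M - 6)**2 = (-6 + M)**2)
f(F) = 1 (f(F) = F/F = 1)
f(b(-11)) - 457134 = 1 - 457134 = -457133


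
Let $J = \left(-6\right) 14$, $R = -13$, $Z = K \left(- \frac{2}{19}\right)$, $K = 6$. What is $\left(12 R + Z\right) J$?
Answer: $\frac{249984}{19} \approx 13157.0$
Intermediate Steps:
$Z = - \frac{12}{19}$ ($Z = 6 \left(- \frac{2}{19}\right) = - \frac{12}{19} \approx -0.63158$)
$J = -84$
$\left(12 R + Z\right) J = \left(12 \left(-13\right) - \frac{12}{19}\right) \left(-84\right) = \left(-156 - \frac{12}{19}\right) \left(-84\right) = \left(- \frac{2976}{19}\right) \left(-84\right) = \frac{249984}{19}$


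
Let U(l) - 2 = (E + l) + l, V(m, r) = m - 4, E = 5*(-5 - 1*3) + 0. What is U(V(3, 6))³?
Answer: -64000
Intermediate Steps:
E = -40 (E = 5*(-5 - 3) + 0 = 5*(-8) + 0 = -40 + 0 = -40)
V(m, r) = -4 + m
U(l) = -38 + 2*l (U(l) = 2 + ((-40 + l) + l) = 2 + (-40 + 2*l) = -38 + 2*l)
U(V(3, 6))³ = (-38 + 2*(-4 + 3))³ = (-38 + 2*(-1))³ = (-38 - 2)³ = (-40)³ = -64000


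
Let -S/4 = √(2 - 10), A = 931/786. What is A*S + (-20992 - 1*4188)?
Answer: -25180 - 3724*I*√2/393 ≈ -25180.0 - 13.401*I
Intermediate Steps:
A = 931/786 (A = 931*(1/786) = 931/786 ≈ 1.1845)
S = -8*I*√2 (S = -4*√(2 - 10) = -8*I*√2 ≈ -11.314*I)
A*S + (-20992 - 1*4188) = 931*(-8*I*√2)/786 + (-20992 - 1*4188) = -3724*I*√2/393 + (-20992 - 4188) = -3724*I*√2/393 - 25180 = -25180 - 3724*I*√2/393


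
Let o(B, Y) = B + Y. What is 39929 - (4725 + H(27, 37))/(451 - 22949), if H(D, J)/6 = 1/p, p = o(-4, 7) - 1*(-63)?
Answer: 4940800519/123739 ≈ 39929.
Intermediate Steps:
p = 66 (p = (-4 + 7) - 1*(-63) = 3 + 63 = 66)
H(D, J) = 1/11 (H(D, J) = 6/66 = 6*(1/66) = 1/11)
39929 - (4725 + H(27, 37))/(451 - 22949) = 39929 - (4725 + 1/11)/(451 - 22949) = 39929 - 51976/(11*(-22498)) = 39929 - 51976*(-1)/(11*22498) = 39929 - 1*(-25988/123739) = 39929 + 25988/123739 = 4940800519/123739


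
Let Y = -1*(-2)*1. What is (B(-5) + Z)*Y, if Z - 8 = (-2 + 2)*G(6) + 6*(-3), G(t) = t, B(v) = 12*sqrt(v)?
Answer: -20 + 24*I*sqrt(5) ≈ -20.0 + 53.666*I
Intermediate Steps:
Z = -10 (Z = 8 + ((-2 + 2)*6 + 6*(-3)) = 8 + (0*6 - 18) = 8 + (0 - 18) = 8 - 18 = -10)
Y = 2 (Y = 2*1 = 2)
(B(-5) + Z)*Y = (12*sqrt(-5) - 10)*2 = (12*(I*sqrt(5)) - 10)*2 = (12*I*sqrt(5) - 10)*2 = (-10 + 12*I*sqrt(5))*2 = -20 + 24*I*sqrt(5)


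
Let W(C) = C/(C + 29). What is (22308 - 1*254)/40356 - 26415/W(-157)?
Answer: -68222508121/3167946 ≈ -21535.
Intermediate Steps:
W(C) = C/(29 + C)
(22308 - 1*254)/40356 - 26415/W(-157) = (22308 - 1*254)/40356 - 26415/((-157/(29 - 157))) = (22308 - 254)*(1/40356) - 26415/((-157/(-128))) = 22054*(1/40356) - 26415/((-157*(-1/128))) = 11027/20178 - 26415/157/128 = 11027/20178 - 26415*128/157 = 11027/20178 - 3381120/157 = -68222508121/3167946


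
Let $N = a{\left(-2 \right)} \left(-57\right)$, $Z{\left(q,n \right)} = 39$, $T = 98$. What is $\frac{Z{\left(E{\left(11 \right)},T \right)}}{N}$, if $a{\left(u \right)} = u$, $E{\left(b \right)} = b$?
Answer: $\frac{13}{38} \approx 0.34211$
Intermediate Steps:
$N = 114$ ($N = \left(-2\right) \left(-57\right) = 114$)
$\frac{Z{\left(E{\left(11 \right)},T \right)}}{N} = \frac{39}{114} = 39 \cdot \frac{1}{114} = \frac{13}{38}$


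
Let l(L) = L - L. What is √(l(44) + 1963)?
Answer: √1963 ≈ 44.306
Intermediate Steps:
l(L) = 0
√(l(44) + 1963) = √(0 + 1963) = √1963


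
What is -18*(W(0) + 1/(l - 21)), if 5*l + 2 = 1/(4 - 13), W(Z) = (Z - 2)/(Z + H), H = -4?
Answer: -3933/482 ≈ -8.1597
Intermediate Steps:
W(Z) = (-2 + Z)/(-4 + Z) (W(Z) = (Z - 2)/(Z - 4) = (-2 + Z)/(-4 + Z))
l = -19/45 (l = -2/5 + 1/(5*(4 - 13)) = -2/5 + (1/5)/(-9) = -2/5 + (1/5)*(-1/9) = -2/5 - 1/45 = -19/45 ≈ -0.42222)
-18*(W(0) + 1/(l - 21)) = -18*((-2 + 0)/(-4 + 0) + 1/(-19/45 - 21)) = -18*(-2/(-4) + 1/(-964/45)) = -18*(-1/4*(-2) - 45/964) = -18*(1/2 - 45/964) = -18*437/964 = -3933/482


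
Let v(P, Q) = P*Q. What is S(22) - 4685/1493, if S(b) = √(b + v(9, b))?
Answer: -4685/1493 + 2*√55 ≈ 11.694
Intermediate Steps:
S(b) = √10*√b (S(b) = √(b + 9*b) = √(10*b) = √10*√b)
S(22) - 4685/1493 = √10*√22 - 4685/1493 = 2*√55 - 4685*1/1493 = 2*√55 - 4685/1493 = -4685/1493 + 2*√55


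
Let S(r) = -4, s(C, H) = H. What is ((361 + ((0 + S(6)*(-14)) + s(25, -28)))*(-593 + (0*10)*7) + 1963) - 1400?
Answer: -230114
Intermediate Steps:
((361 + ((0 + S(6)*(-14)) + s(25, -28)))*(-593 + (0*10)*7) + 1963) - 1400 = ((361 + ((0 - 4*(-14)) - 28))*(-593 + (0*10)*7) + 1963) - 1400 = ((361 + ((0 + 56) - 28))*(-593 + 0*7) + 1963) - 1400 = ((361 + (56 - 28))*(-593 + 0) + 1963) - 1400 = ((361 + 28)*(-593) + 1963) - 1400 = (389*(-593) + 1963) - 1400 = (-230677 + 1963) - 1400 = -228714 - 1400 = -230114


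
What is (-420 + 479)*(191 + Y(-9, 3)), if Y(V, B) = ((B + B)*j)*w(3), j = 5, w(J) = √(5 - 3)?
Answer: 11269 + 1770*√2 ≈ 13772.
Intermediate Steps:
w(J) = √2
Y(V, B) = 10*B*√2 (Y(V, B) = ((B + B)*5)*√2 = ((2*B)*5)*√2 = (10*B)*√2 = 10*B*√2)
(-420 + 479)*(191 + Y(-9, 3)) = (-420 + 479)*(191 + 10*3*√2) = 59*(191 + 30*√2) = 11269 + 1770*√2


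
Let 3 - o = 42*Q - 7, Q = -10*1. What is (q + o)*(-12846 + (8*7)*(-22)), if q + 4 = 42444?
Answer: -603523860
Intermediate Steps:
Q = -10
o = 430 (o = 3 - (42*(-10) - 7) = 3 - (-420 - 7) = 3 - 1*(-427) = 3 + 427 = 430)
q = 42440 (q = -4 + 42444 = 42440)
(q + o)*(-12846 + (8*7)*(-22)) = (42440 + 430)*(-12846 + (8*7)*(-22)) = 42870*(-12846 + 56*(-22)) = 42870*(-12846 - 1232) = 42870*(-14078) = -603523860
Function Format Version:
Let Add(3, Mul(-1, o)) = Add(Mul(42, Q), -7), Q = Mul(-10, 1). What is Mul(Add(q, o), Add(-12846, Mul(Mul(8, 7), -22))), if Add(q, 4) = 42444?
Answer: -603523860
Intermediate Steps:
Q = -10
o = 430 (o = Add(3, Mul(-1, Add(Mul(42, -10), -7))) = Add(3, Mul(-1, Add(-420, -7))) = Add(3, Mul(-1, -427)) = Add(3, 427) = 430)
q = 42440 (q = Add(-4, 42444) = 42440)
Mul(Add(q, o), Add(-12846, Mul(Mul(8, 7), -22))) = Mul(Add(42440, 430), Add(-12846, Mul(Mul(8, 7), -22))) = Mul(42870, Add(-12846, Mul(56, -22))) = Mul(42870, Add(-12846, -1232)) = Mul(42870, -14078) = -603523860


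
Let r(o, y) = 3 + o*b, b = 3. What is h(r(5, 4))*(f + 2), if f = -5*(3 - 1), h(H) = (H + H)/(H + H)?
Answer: -8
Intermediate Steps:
r(o, y) = 3 + 3*o (r(o, y) = 3 + o*3 = 3 + 3*o)
h(H) = 1 (h(H) = (2*H)/((2*H)) = (2*H)*(1/(2*H)) = 1)
f = -10 (f = -5*2 = -10)
h(r(5, 4))*(f + 2) = 1*(-10 + 2) = 1*(-8) = -8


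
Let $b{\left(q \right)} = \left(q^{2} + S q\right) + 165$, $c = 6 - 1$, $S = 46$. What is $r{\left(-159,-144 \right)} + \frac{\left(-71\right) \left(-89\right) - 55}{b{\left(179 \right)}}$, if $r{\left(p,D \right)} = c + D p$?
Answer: $\frac{38588446}{1685} \approx 22901.0$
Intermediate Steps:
$c = 5$ ($c = 6 - 1 = 5$)
$r{\left(p,D \right)} = 5 + D p$
$b{\left(q \right)} = 165 + q^{2} + 46 q$ ($b{\left(q \right)} = \left(q^{2} + 46 q\right) + 165 = 165 + q^{2} + 46 q$)
$r{\left(-159,-144 \right)} + \frac{\left(-71\right) \left(-89\right) - 55}{b{\left(179 \right)}} = \left(5 - -22896\right) + \frac{\left(-71\right) \left(-89\right) - 55}{165 + 179^{2} + 46 \cdot 179} = \left(5 + 22896\right) + \frac{6319 - 55}{165 + 32041 + 8234} = 22901 + \frac{6264}{40440} = 22901 + 6264 \cdot \frac{1}{40440} = 22901 + \frac{261}{1685} = \frac{38588446}{1685}$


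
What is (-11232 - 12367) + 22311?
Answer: -1288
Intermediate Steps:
(-11232 - 12367) + 22311 = -23599 + 22311 = -1288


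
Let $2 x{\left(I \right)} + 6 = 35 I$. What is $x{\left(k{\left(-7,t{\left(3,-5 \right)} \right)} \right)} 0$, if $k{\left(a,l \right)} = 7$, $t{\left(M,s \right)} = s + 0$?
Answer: $0$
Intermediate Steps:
$t{\left(M,s \right)} = s$
$x{\left(I \right)} = -3 + \frac{35 I}{2}$
$x{\left(k{\left(-7,t{\left(3,-5 \right)} \right)} \right)} 0 = \left(-3 + \frac{35}{2} \cdot 7\right) 0 = \left(-3 + \frac{245}{2}\right) 0 = \frac{239}{2} \cdot 0 = 0$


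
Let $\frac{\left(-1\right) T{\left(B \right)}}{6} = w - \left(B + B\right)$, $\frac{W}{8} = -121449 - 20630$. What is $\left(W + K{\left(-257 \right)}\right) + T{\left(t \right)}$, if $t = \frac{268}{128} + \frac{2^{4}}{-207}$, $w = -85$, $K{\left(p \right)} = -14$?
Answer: $- \frac{627133715}{552} \approx -1.1361 \cdot 10^{6}$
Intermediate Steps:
$W = -1136632$ ($W = 8 \left(-121449 - 20630\right) = 8 \left(-142079\right) = -1136632$)
$t = \frac{13357}{6624}$ ($t = 268 \cdot \frac{1}{128} + 16 \left(- \frac{1}{207}\right) = \frac{67}{32} - \frac{16}{207} = \frac{13357}{6624} \approx 2.0165$)
$T{\left(B \right)} = 510 + 12 B$ ($T{\left(B \right)} = - 6 \left(-85 - \left(B + B\right)\right) = - 6 \left(-85 - 2 B\right) = 510 + 12 B$)
$\left(W + K{\left(-257 \right)}\right) + T{\left(t \right)} = \left(-1136632 - 14\right) + \left(510 + 12 \cdot \frac{13357}{6624}\right) = -1136646 + \left(510 + \frac{13357}{552}\right) = -1136646 + \frac{294877}{552} = - \frac{627133715}{552}$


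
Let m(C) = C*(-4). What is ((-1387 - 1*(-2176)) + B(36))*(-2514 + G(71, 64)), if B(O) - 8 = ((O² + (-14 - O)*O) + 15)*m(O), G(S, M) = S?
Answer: -173973359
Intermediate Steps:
m(C) = -4*C
B(O) = 8 - 4*O*(15 + O² + O*(-14 - O)) (B(O) = 8 + ((O² + (-14 - O)*O) + 15)*(-4*O) = 8 + ((O² + O*(-14 - O)) + 15)*(-4*O) = 8 + (15 + O² + O*(-14 - O))*(-4*O) = 8 - 4*O*(15 + O² + O*(-14 - O)))
((-1387 - 1*(-2176)) + B(36))*(-2514 + G(71, 64)) = ((-1387 - 1*(-2176)) + (8 - 60*36 + 56*36²))*(-2514 + 71) = ((-1387 + 2176) + (8 - 2160 + 56*1296))*(-2443) = (789 + (8 - 2160 + 72576))*(-2443) = (789 + 70424)*(-2443) = 71213*(-2443) = -173973359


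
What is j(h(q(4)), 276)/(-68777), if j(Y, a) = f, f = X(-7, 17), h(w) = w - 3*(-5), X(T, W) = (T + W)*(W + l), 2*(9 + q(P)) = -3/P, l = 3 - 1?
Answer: -190/68777 ≈ -0.0027626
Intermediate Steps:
l = 2
q(P) = -9 - 3/(2*P) (q(P) = -9 + (-3/P)/2 = -9 - 3/(2*P))
X(T, W) = (2 + W)*(T + W) (X(T, W) = (T + W)*(W + 2) = (T + W)*(2 + W) = (2 + W)*(T + W))
h(w) = 15 + w (h(w) = w + 15 = 15 + w)
f = 190 (f = 17² + 2*(-7) + 2*17 - 7*17 = 289 - 14 + 34 - 119 = 190)
j(Y, a) = 190
j(h(q(4)), 276)/(-68777) = 190/(-68777) = 190*(-1/68777) = -190/68777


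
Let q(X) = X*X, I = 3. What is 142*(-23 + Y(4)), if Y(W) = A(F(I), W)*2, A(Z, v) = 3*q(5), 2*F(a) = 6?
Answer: 18034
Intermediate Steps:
q(X) = X**2
F(a) = 3 (F(a) = (1/2)*6 = 3)
A(Z, v) = 75 (A(Z, v) = 3*5**2 = 3*25 = 75)
Y(W) = 150 (Y(W) = 75*2 = 150)
142*(-23 + Y(4)) = 142*(-23 + 150) = 142*127 = 18034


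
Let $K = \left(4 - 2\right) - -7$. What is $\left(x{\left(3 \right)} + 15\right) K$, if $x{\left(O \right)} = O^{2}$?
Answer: $216$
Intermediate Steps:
$K = 9$ ($K = \left(4 - 2\right) + 7 = 2 + 7 = 9$)
$\left(x{\left(3 \right)} + 15\right) K = \left(3^{2} + 15\right) 9 = \left(9 + 15\right) 9 = 24 \cdot 9 = 216$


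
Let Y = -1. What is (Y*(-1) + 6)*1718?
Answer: 12026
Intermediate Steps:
(Y*(-1) + 6)*1718 = (-1*(-1) + 6)*1718 = (1 + 6)*1718 = 7*1718 = 12026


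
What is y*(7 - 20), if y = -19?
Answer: 247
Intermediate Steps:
y*(7 - 20) = -19*(7 - 20) = -19*(-13) = 247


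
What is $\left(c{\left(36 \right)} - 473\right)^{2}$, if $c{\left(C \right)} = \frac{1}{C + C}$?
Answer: $\frac{1159743025}{5184} \approx 2.2372 \cdot 10^{5}$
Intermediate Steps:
$c{\left(C \right)} = \frac{1}{2 C}$
$\left(c{\left(36 \right)} - 473\right)^{2} = \left(\frac{1}{2 \cdot 36} - 473\right)^{2} = \left(\frac{1}{2} \cdot \frac{1}{36} - 473\right)^{2} = \left(\frac{1}{72} - 473\right)^{2} = \left(- \frac{34055}{72}\right)^{2} = \frac{1159743025}{5184}$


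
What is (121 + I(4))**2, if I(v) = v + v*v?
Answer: 19881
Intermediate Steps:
I(v) = v + v**2
(121 + I(4))**2 = (121 + 4*(1 + 4))**2 = (121 + 4*5)**2 = (121 + 20)**2 = 141**2 = 19881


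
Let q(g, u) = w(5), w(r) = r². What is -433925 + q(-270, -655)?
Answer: -433900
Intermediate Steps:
q(g, u) = 25 (q(g, u) = 5² = 25)
-433925 + q(-270, -655) = -433925 + 25 = -433900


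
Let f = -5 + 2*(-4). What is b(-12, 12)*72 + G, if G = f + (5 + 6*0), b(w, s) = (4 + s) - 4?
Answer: 856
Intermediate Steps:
f = -13 (f = -5 - 8 = -13)
b(w, s) = s
G = -8 (G = -13 + (5 + 6*0) = -13 + (5 + 0) = -13 + 5 = -8)
b(-12, 12)*72 + G = 12*72 - 8 = 864 - 8 = 856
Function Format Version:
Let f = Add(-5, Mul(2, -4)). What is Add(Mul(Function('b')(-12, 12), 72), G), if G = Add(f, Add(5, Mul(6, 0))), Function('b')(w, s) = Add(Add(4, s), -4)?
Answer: 856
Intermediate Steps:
f = -13 (f = Add(-5, -8) = -13)
Function('b')(w, s) = s
G = -8 (G = Add(-13, Add(5, Mul(6, 0))) = Add(-13, Add(5, 0)) = Add(-13, 5) = -8)
Add(Mul(Function('b')(-12, 12), 72), G) = Add(Mul(12, 72), -8) = Add(864, -8) = 856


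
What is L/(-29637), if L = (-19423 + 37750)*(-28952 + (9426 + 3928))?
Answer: 95288182/9879 ≈ 9645.5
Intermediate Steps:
L = -285864546 (L = 18327*(-28952 + 13354) = 18327*(-15598) = -285864546)
L/(-29637) = -285864546/(-29637) = -285864546*(-1/29637) = 95288182/9879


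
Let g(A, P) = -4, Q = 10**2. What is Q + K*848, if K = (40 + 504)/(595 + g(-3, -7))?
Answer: 520412/591 ≈ 880.56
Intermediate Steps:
Q = 100
K = 544/591 (K = (40 + 504)/(595 - 4) = 544/591 ≈ 0.92047)
Q + K*848 = 100 + (544/591)*848 = 100 + 461312/591 = 520412/591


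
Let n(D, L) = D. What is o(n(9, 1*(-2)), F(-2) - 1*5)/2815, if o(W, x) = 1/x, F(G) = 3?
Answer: -1/5630 ≈ -0.00017762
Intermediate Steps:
o(n(9, 1*(-2)), F(-2) - 1*5)/2815 = 1/((3 - 1*5)*2815) = (1/2815)/(3 - 5) = (1/2815)/(-2) = -½*1/2815 = -1/5630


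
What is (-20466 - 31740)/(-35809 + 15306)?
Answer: 7458/2929 ≈ 2.5463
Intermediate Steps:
(-20466 - 31740)/(-35809 + 15306) = -52206/(-20503) = -52206*(-1/20503) = 7458/2929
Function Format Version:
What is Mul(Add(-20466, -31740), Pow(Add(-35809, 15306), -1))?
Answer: Rational(7458, 2929) ≈ 2.5463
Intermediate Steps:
Mul(Add(-20466, -31740), Pow(Add(-35809, 15306), -1)) = Mul(-52206, Pow(-20503, -1)) = Mul(-52206, Rational(-1, 20503)) = Rational(7458, 2929)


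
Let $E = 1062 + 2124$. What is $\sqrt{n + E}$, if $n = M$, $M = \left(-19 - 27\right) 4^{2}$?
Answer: $35 \sqrt{2} \approx 49.497$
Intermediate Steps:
$M = -736$ ($M = \left(-46\right) 16 = -736$)
$E = 3186$
$n = -736$
$\sqrt{n + E} = \sqrt{-736 + 3186} = \sqrt{2450} = 35 \sqrt{2}$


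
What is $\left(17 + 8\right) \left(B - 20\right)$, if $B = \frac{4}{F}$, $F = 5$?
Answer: $-480$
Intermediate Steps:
$B = \frac{4}{5} \approx 0.8$
$\left(17 + 8\right) \left(B - 20\right) = \left(17 + 8\right) \left(\frac{4}{5} - 20\right) = 25 \left(\frac{4}{5} - 20\right) = 25 \left(- \frac{96}{5}\right) = -480$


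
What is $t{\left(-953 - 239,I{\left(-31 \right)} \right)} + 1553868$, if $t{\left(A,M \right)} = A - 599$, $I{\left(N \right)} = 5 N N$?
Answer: $1552077$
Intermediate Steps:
$I{\left(N \right)} = 5 N^{2}$
$t{\left(A,M \right)} = -599 + A$ ($t{\left(A,M \right)} = A - 599 = -599 + A$)
$t{\left(-953 - 239,I{\left(-31 \right)} \right)} + 1553868 = \left(-599 - 1192\right) + 1553868 = -1791 + 1553868 = 1552077$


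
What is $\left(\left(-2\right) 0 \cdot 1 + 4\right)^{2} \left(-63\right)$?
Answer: $-1008$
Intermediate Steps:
$\left(\left(-2\right) 0 \cdot 1 + 4\right)^{2} \left(-63\right) = \left(0 \cdot 1 + 4\right)^{2} \left(-63\right) = \left(0 + 4\right)^{2} \left(-63\right) = 4^{2} \left(-63\right) = 16 \left(-63\right) = -1008$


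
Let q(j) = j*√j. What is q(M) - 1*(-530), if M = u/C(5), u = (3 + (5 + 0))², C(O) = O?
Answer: 530 + 512*√5/25 ≈ 575.79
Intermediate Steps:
u = 64 (u = (3 + 5)² = 8² = 64)
M = 64/5 ≈ 12.800
q(j) = j^(3/2)
q(M) - 1*(-530) = (64/5)^(3/2) - 1*(-530) = 512*√5/25 + 530 = 530 + 512*√5/25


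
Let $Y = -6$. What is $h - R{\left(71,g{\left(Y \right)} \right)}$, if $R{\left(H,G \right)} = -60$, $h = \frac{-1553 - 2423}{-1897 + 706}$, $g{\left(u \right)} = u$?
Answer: $\frac{75436}{1191} \approx 63.338$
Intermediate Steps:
$h = \frac{3976}{1191}$ ($h = - \frac{3976}{-1191} = \left(-3976\right) \left(- \frac{1}{1191}\right) = \frac{3976}{1191} \approx 3.3384$)
$h - R{\left(71,g{\left(Y \right)} \right)} = \frac{3976}{1191} - -60 = \frac{3976}{1191} + 60 = \frac{75436}{1191}$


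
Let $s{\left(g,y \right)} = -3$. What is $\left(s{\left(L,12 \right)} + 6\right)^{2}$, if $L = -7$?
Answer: $9$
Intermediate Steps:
$\left(s{\left(L,12 \right)} + 6\right)^{2} = \left(-3 + 6\right)^{2} = 3^{2} = 9$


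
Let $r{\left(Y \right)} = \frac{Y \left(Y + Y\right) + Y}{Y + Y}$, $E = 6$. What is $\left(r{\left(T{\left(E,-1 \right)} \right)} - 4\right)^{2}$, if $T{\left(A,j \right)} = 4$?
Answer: $\frac{1}{4} \approx 0.25$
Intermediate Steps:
$r{\left(Y \right)} = \frac{Y + 2 Y^{2}}{2 Y}$ ($r{\left(Y \right)} = \frac{Y 2 Y + Y}{2 Y} = \left(2 Y^{2} + Y\right) \frac{1}{2 Y} = \left(Y + 2 Y^{2}\right) \frac{1}{2 Y} = \frac{Y + 2 Y^{2}}{2 Y}$)
$\left(r{\left(T{\left(E,-1 \right)} \right)} - 4\right)^{2} = \left(\left(\frac{1}{2} + 4\right) - 4\right)^{2} = \left(\frac{9}{2} - 4\right)^{2} = \left(\frac{1}{2}\right)^{2} = \frac{1}{4}$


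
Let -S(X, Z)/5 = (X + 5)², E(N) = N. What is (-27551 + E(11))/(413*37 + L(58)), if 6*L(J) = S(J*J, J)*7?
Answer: 55080/132387983 ≈ 0.00041605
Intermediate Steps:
S(X, Z) = -5*(5 + X)² (S(X, Z) = -5*(X + 5)² = -5*(5 + X)²)
L(J) = -35*(5 + J²)²/6 (L(J) = (-5*(5 + J*J)²*7)/6 = (-5*(5 + J²)²*7)/6 = (-35*(5 + J²)²)/6 = -35*(5 + J²)²/6)
(-27551 + E(11))/(413*37 + L(58)) = (-27551 + 11)/(413*37 - 35*(5 + 58²)²/6) = -27540/(15281 - 35*(5 + 3364)²/6) = -27540/(15281 - 35/6*3369²) = -27540/(15281 - 35/6*11350161) = -27540/(15281 - 132418545/2) = -27540/(-132387983/2) = -27540*(-2/132387983) = 55080/132387983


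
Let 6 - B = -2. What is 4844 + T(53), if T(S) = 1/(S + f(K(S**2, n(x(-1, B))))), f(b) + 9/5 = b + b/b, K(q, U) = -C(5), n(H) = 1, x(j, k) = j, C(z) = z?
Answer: 1143189/236 ≈ 4844.0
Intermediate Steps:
B = 8 (B = 6 - 1*(-2) = 6 + 2 = 8)
K(q, U) = -5 (K(q, U) = -1*5 = -5)
f(b) = -4/5 + b (f(b) = -9/5 + (b + b/b) = -9/5 + (b + 1) = -9/5 + (1 + b) = -4/5 + b)
T(S) = 1/(-29/5 + S) (T(S) = 1/(S + (-4/5 - 5)) = 1/(S - 29/5) = 1/(-29/5 + S))
4844 + T(53) = 4844 + 5/(-29 + 5*53) = 4844 + 5/(-29 + 265) = 4844 + 5/236 = 1143189/236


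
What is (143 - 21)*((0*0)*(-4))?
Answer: 0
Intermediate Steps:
(143 - 21)*((0*0)*(-4)) = 122*(0*(-4)) = 122*0 = 0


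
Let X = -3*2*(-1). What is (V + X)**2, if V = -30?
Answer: 576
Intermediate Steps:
X = 6 (X = -6*(-1) = 6)
(V + X)**2 = (-30 + 6)**2 = (-24)**2 = 576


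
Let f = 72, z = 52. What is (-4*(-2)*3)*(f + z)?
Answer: 2976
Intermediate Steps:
(-4*(-2)*3)*(f + z) = (-4*(-2)*3)*(72 + 52) = -(-8)*3*124 = -1*(-24)*124 = 24*124 = 2976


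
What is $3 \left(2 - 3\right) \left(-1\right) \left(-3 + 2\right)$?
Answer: $-3$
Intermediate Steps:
$3 \left(2 - 3\right) \left(-1\right) \left(-3 + 2\right) = 3 \left(-1\right) \left(-1\right) \left(-1\right) = \left(-3\right) \left(-1\right) \left(-1\right) = 3 \left(-1\right) = -3$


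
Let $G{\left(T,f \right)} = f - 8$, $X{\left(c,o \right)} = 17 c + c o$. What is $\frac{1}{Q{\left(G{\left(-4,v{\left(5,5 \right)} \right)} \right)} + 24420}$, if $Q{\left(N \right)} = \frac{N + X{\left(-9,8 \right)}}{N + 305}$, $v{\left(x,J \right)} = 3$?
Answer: $\frac{30}{732577} \approx 4.0951 \cdot 10^{-5}$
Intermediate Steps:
$G{\left(T,f \right)} = -8 + f$
$Q{\left(N \right)} = \frac{-225 + N}{305 + N}$ ($Q{\left(N \right)} = \frac{N - 9 \left(17 + 8\right)}{N + 305} = \frac{N - 225}{305 + N} = \frac{-225 + N}{305 + N}$)
$\frac{1}{Q{\left(G{\left(-4,v{\left(5,5 \right)} \right)} \right)} + 24420} = \frac{1}{\frac{-225 + \left(-8 + 3\right)}{305 + \left(-8 + 3\right)} + 24420} = \frac{1}{\frac{-225 - 5}{305 - 5} + 24420} = \frac{1}{\frac{1}{300} \left(-230\right) + 24420} = \frac{1}{- \frac{23}{30} + 24420} = \frac{1}{\frac{732577}{30}} = \frac{30}{732577}$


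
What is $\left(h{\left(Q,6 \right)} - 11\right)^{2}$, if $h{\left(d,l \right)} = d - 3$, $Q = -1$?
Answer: $225$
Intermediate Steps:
$h{\left(d,l \right)} = -3 + d$ ($h{\left(d,l \right)} = d - 3 = -3 + d$)
$\left(h{\left(Q,6 \right)} - 11\right)^{2} = \left(\left(-3 - 1\right) - 11\right)^{2} = \left(-4 - 11\right)^{2} = \left(-15\right)^{2} = 225$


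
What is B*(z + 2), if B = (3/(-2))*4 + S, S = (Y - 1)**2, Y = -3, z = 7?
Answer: 90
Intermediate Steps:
S = 16 (S = (-3 - 1)**2 = (-4)**2 = 16)
B = 10 (B = (3/(-2))*4 + 16 = (3*(-1/2))*4 + 16 = -3/2*4 + 16 = -6 + 16 = 10)
B*(z + 2) = 10*(7 + 2) = 10*9 = 90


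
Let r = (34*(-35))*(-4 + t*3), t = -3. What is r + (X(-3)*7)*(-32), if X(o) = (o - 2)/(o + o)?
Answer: 45850/3 ≈ 15283.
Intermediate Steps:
X(o) = (-2 + o)/(2*o) (X(o) = (-2 + o)/((2*o)) = (-2 + o)*(1/(2*o)) = (-2 + o)/(2*o))
r = 15470 (r = (34*(-35))*(-4 - 3*3) = -1190*(-4 - 9) = -1190*(-13) = 15470)
r + (X(-3)*7)*(-32) = 15470 + (((1/2)*(-2 - 3)/(-3))*7)*(-32) = 15470 + (((1/2)*(-1/3)*(-5))*7)*(-32) = 15470 + ((5/6)*7)*(-32) = 15470 + (35/6)*(-32) = 15470 - 560/3 = 45850/3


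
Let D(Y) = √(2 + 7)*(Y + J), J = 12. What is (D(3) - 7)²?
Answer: 1444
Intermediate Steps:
D(Y) = 36 + 3*Y (D(Y) = √(2 + 7)*(Y + 12) = √9*(12 + Y) = 3*(12 + Y) = 36 + 3*Y)
(D(3) - 7)² = ((36 + 3*3) - 7)² = ((36 + 9) - 7)² = (45 - 7)² = 38² = 1444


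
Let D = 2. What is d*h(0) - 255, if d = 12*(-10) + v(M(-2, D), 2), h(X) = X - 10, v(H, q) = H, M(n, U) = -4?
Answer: 985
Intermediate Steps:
h(X) = -10 + X
d = -124 (d = 12*(-10) - 4 = -120 - 4 = -124)
d*h(0) - 255 = -124*(-10 + 0) - 255 = -124*(-10) - 255 = 1240 - 255 = 985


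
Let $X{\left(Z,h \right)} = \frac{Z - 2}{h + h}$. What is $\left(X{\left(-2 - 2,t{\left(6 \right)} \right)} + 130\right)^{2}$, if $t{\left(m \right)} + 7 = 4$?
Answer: $17161$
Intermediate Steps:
$t{\left(m \right)} = -3$ ($t{\left(m \right)} = -7 + 4 = -3$)
$X{\left(Z,h \right)} = \frac{-2 + Z}{2 h}$
$\left(X{\left(-2 - 2,t{\left(6 \right)} \right)} + 130\right)^{2} = \left(\frac{-2 - 4}{2 \left(-3\right)} + 130\right)^{2} = \left(\frac{1}{2} \left(- \frac{1}{3}\right) \left(-2 - 4\right) + 130\right)^{2} = \left(\frac{1}{2} \left(- \frac{1}{3}\right) \left(-6\right) + 130\right)^{2} = \left(1 + 130\right)^{2} = 131^{2} = 17161$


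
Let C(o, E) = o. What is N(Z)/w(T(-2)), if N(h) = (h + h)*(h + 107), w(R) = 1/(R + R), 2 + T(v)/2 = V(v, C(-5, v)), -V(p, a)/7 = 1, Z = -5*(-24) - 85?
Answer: -357840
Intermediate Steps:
Z = 35 (Z = 120 - 85 = 35)
V(p, a) = -7 (V(p, a) = -7*1 = -7)
T(v) = -18 (T(v) = -4 + 2*(-7) = -4 - 14 = -18)
w(R) = 1/(2*R)
N(h) = 2*h*(107 + h) (N(h) = (2*h)*(107 + h) = 2*h*(107 + h))
N(Z)/w(T(-2)) = (2*35*(107 + 35))/(((½)/(-18))) = (2*35*142)/(((½)*(-1/18))) = 9940/(-1/36) = 9940*(-36) = -357840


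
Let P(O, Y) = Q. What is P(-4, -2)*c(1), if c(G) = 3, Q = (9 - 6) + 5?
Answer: 24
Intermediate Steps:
Q = 8 (Q = 3 + 5 = 8)
P(O, Y) = 8
P(-4, -2)*c(1) = 8*3 = 24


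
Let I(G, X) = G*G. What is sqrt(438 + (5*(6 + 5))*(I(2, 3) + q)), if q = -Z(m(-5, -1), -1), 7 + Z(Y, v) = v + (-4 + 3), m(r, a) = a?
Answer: sqrt(1153) ≈ 33.956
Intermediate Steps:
I(G, X) = G**2
Z(Y, v) = -8 + v (Z(Y, v) = -7 + (v + (-4 + 3)) = -7 + (v - 1) = -7 + (-1 + v) = -8 + v)
q = 9 (q = -(-8 - 1) = -1*(-9) = 9)
sqrt(438 + (5*(6 + 5))*(I(2, 3) + q)) = sqrt(438 + (5*(6 + 5))*(2**2 + 9)) = sqrt(438 + (5*11)*(4 + 9)) = sqrt(438 + 55*13) = sqrt(438 + 715) = sqrt(1153)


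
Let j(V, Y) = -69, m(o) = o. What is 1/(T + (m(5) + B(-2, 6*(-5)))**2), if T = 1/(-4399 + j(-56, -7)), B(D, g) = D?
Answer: 4468/40211 ≈ 0.11111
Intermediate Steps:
T = -1/4468 (T = 1/(-4399 - 69) = 1/(-4468) = -1/4468 ≈ -0.00022381)
1/(T + (m(5) + B(-2, 6*(-5)))**2) = 1/(-1/4468 + (5 - 2)**2) = 1/(-1/4468 + 3**2) = 1/(-1/4468 + 9) = 1/(40211/4468) = 4468/40211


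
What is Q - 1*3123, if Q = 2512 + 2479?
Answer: 1868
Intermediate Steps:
Q = 4991
Q - 1*3123 = 4991 - 1*3123 = 4991 - 3123 = 1868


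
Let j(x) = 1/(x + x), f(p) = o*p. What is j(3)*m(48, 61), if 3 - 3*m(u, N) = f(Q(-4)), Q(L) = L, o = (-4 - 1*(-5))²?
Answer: 7/18 ≈ 0.38889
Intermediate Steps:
o = 1 (o = (-4 + 5)² = 1² = 1)
f(p) = p (f(p) = 1*p = p)
m(u, N) = 7/3 (m(u, N) = 1 - ⅓*(-4) = 1 + 4/3 = 7/3)
j(x) = 1/(2*x)
j(3)*m(48, 61) = ((½)/3)*(7/3) = ((½)*(⅓))*(7/3) = (⅙)*(7/3) = 7/18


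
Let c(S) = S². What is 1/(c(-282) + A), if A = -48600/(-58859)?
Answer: 58859/4680751716 ≈ 1.2575e-5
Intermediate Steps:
A = 48600/58859 (A = -48600*(-1/58859) = 48600/58859 ≈ 0.82570)
1/(c(-282) + A) = 1/((-282)² + 48600/58859) = 1/(79524 + 48600/58859) = 1/(4680751716/58859) = 58859/4680751716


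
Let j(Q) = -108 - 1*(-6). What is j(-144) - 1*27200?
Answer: -27302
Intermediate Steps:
j(Q) = -102 (j(Q) = -108 + 6 = -102)
j(-144) - 1*27200 = -102 - 1*27200 = -102 - 27200 = -27302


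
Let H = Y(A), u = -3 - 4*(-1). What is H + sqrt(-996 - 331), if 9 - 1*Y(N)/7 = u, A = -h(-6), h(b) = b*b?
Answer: 56 + I*sqrt(1327) ≈ 56.0 + 36.428*I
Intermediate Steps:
h(b) = b**2
A = -36 (A = -1*(-6)**2 = -1*36 = -36)
u = 1 (u = -3 + 4 = 1)
Y(N) = 56 (Y(N) = 63 - 7*1 = 63 - 7 = 56)
H = 56
H + sqrt(-996 - 331) = 56 + sqrt(-996 - 331) = 56 + sqrt(-1327) = 56 + I*sqrt(1327)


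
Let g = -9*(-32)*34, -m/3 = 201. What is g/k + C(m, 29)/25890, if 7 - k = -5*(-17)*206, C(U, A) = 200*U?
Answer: -78812556/15105089 ≈ -5.2176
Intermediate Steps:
m = -603 (m = -3*201 = -603)
g = 9792 (g = 288*34 = 9792)
k = -17503 (k = 7 - (-5*(-17))*206 = 7 - 85*206 = 7 - 1*17510 = 7 - 17510 = -17503)
g/k + C(m, 29)/25890 = 9792/(-17503) + (200*(-603))/25890 = 9792*(-1/17503) - 120600*1/25890 = -9792/17503 - 4020/863 = -78812556/15105089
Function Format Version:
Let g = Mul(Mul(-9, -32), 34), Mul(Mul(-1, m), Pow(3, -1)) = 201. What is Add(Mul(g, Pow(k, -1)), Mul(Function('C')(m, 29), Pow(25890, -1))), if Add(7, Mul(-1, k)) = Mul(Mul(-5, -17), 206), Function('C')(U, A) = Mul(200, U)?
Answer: Rational(-78812556, 15105089) ≈ -5.2176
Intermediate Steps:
m = -603 (m = Mul(-3, 201) = -603)
g = 9792 (g = Mul(288, 34) = 9792)
k = -17503 (k = Add(7, Mul(-1, Mul(Mul(-5, -17), 206))) = Add(7, Mul(-1, Mul(85, 206))) = Add(7, Mul(-1, 17510)) = Add(7, -17510) = -17503)
Add(Mul(g, Pow(k, -1)), Mul(Function('C')(m, 29), Pow(25890, -1))) = Add(Mul(9792, Pow(-17503, -1)), Mul(Mul(200, -603), Pow(25890, -1))) = Add(Mul(9792, Rational(-1, 17503)), Mul(-120600, Rational(1, 25890))) = Add(Rational(-9792, 17503), Rational(-4020, 863)) = Rational(-78812556, 15105089)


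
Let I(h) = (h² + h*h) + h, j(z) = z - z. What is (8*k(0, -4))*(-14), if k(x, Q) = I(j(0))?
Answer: 0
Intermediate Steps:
j(z) = 0
I(h) = h + 2*h² (I(h) = (h² + h²) + h = 2*h² + h = h + 2*h²)
k(x, Q) = 0 (k(x, Q) = 0*(1 + 2*0) = 0*(1 + 0) = 0*1 = 0)
(8*k(0, -4))*(-14) = (8*0)*(-14) = 0*(-14) = 0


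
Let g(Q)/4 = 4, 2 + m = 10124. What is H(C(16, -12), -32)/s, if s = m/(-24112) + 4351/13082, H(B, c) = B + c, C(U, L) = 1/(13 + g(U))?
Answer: 73101640392/199409017 ≈ 366.59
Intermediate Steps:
m = 10122 (m = -2 + 10124 = 10122)
g(Q) = 16 (g(Q) = 4*4 = 16)
C(U, L) = 1/29 (C(U, L) = 1/(13 + 16) = 1/29)
s = -6876173/78858296 (s = 10122/(-24112) + 4351/13082 = 10122*(-1/24112) + 4351*(1/13082) = -5061/12056 + 4351/13082 = -6876173/78858296 ≈ -0.087197)
H(C(16, -12), -32)/s = (1/29 - 32)/(-6876173/78858296) = -927/29*(-78858296/6876173) = 73101640392/199409017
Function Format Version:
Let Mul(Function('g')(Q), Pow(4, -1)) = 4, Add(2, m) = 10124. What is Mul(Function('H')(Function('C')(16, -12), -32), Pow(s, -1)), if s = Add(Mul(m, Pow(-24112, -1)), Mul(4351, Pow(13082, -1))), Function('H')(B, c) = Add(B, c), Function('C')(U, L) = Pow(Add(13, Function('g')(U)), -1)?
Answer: Rational(73101640392, 199409017) ≈ 366.59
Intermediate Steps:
m = 10122 (m = Add(-2, 10124) = 10122)
Function('g')(Q) = 16 (Function('g')(Q) = Mul(4, 4) = 16)
Function('C')(U, L) = Rational(1, 29) (Function('C')(U, L) = Pow(Add(13, 16), -1) = Pow(29, -1) = Rational(1, 29))
s = Rational(-6876173, 78858296) (s = Add(Mul(10122, Pow(-24112, -1)), Mul(4351, Pow(13082, -1))) = Add(Mul(10122, Rational(-1, 24112)), Mul(4351, Rational(1, 13082))) = Add(Rational(-5061, 12056), Rational(4351, 13082)) = Rational(-6876173, 78858296) ≈ -0.087197)
Mul(Function('H')(Function('C')(16, -12), -32), Pow(s, -1)) = Mul(Add(Rational(1, 29), -32), Pow(Rational(-6876173, 78858296), -1)) = Mul(Rational(-927, 29), Rational(-78858296, 6876173)) = Rational(73101640392, 199409017)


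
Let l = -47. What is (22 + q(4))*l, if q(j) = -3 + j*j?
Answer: -1645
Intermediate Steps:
q(j) = -3 + j²
(22 + q(4))*l = (22 + (-3 + 4²))*(-47) = (22 + (-3 + 16))*(-47) = (22 + 13)*(-47) = 35*(-47) = -1645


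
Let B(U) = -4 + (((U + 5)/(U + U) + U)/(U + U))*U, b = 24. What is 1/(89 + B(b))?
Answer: 96/9341 ≈ 0.010277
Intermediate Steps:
B(U) = -4 + U/2 + (5 + U)/(4*U) (B(U) = -4 + (((5 + U)/((2*U)) + U)/((2*U)))*U = -4 + (((5 + U)*(1/(2*U)) + U)*(1/(2*U)))*U = -4 + (((5 + U)/(2*U) + U)*(1/(2*U)))*U = -4 + ((U + (5 + U)/(2*U))*(1/(2*U)))*U = -4 + ((U + (5 + U)/(2*U))/(2*U))*U = -4 + (U/2 + (5 + U)/(4*U)) = -4 + U/2 + (5 + U)/(4*U))
1/(89 + B(b)) = 1/(89 + (1/4)*(5 + 24*(-15 + 2*24))/24) = 1/(89 + (1/4)*(1/24)*(5 + 24*(-15 + 48))) = 1/(89 + (1/4)*(1/24)*(5 + 24*33)) = 1/(89 + (1/4)*(1/24)*(5 + 792)) = 1/(89 + (1/4)*(1/24)*797) = 1/(89 + 797/96) = 1/(9341/96) = 96/9341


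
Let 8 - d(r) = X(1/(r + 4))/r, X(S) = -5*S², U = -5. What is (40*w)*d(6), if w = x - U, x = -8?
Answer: -961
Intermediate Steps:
d(r) = 8 + 5/(r*(4 + r)²) (d(r) = 8 - (-5/(r + 4)²)/r = 8 - (-5/(4 + r)²)/r = 8 - (-5)/(r*(4 + r)²) = 8 + 5/(r*(4 + r)²))
w = -3 (w = -8 - 1*(-5) = -8 + 5 = -3)
(40*w)*d(6) = (40*(-3))*(8 + 5/(6*(4 + 6)²)) = -120*(8 + 5*(⅙)/10²) = -120*(8 + 5*(⅙)*(1/100)) = -120*(8 + 1/120) = -120*961/120 = -961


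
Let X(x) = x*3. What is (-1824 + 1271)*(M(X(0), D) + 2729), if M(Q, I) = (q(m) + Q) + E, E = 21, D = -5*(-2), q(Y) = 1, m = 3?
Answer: -1521303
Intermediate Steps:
X(x) = 3*x
D = 10
M(Q, I) = 22 + Q (M(Q, I) = (1 + Q) + 21 = 22 + Q)
(-1824 + 1271)*(M(X(0), D) + 2729) = (-1824 + 1271)*((22 + 3*0) + 2729) = -553*((22 + 0) + 2729) = -553*(22 + 2729) = -553*2751 = -1521303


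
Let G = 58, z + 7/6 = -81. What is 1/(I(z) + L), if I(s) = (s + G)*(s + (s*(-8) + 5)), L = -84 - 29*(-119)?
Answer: -36/383533 ≈ -9.3864e-5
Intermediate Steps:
L = 3367 (L = -84 + 3451 = 3367)
z = -493/6 (z = -7/6 - 81 = -493/6 ≈ -82.167)
I(s) = (5 - 7*s)*(58 + s) (I(s) = (s + 58)*(s + (s*(-8) + 5)) = (58 + s)*(s + (-8*s + 5)) = (58 + s)*(s + (5 - 8*s)) = (58 + s)*(5 - 7*s) = (5 - 7*s)*(58 + s))
1/(I(z) + L) = 1/((290 - 401*(-493/6) - 7*(-493/6)²) + 3367) = 1/((290 + 197693/6 - 7*243049/36) + 3367) = 1/((290 + 197693/6 - 1701343/36) + 3367) = 1/(-504745/36 + 3367) = 1/(-383533/36) = -36/383533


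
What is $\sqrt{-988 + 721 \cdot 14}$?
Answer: $\sqrt{9106} \approx 95.425$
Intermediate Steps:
$\sqrt{-988 + 721 \cdot 14} = \sqrt{-988 + 10094} = \sqrt{9106}$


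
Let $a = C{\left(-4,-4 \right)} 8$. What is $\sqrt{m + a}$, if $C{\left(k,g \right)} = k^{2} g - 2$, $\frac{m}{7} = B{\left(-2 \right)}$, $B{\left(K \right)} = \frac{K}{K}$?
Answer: $i \sqrt{521} \approx 22.825 i$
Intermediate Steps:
$B{\left(K \right)} = 1$
$m = 7$ ($m = 7 \cdot 1 = 7$)
$C{\left(k,g \right)} = -2 + g k^{2}$ ($C{\left(k,g \right)} = g k^{2} - 2 = -2 + g k^{2}$)
$a = -528$ ($a = \left(-2 - 4 \left(-4\right)^{2}\right) 8 = \left(-2 - 64\right) 8 = \left(-66\right) 8 = -528$)
$\sqrt{m + a} = \sqrt{7 - 528} = \sqrt{-521} = i \sqrt{521}$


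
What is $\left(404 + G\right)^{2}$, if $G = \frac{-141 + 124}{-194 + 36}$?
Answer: $\frac{4076694801}{24964} \approx 1.633 \cdot 10^{5}$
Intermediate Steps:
$G = \frac{17}{158}$ ($G = - \frac{17}{-158} = \left(-17\right) \left(- \frac{1}{158}\right) = \frac{17}{158} \approx 0.10759$)
$\left(404 + G\right)^{2} = \left(404 + \frac{17}{158}\right)^{2} = \left(\frac{63849}{158}\right)^{2} = \frac{4076694801}{24964}$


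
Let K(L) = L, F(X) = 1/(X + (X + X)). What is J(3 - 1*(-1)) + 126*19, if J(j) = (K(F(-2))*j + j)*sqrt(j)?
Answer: 7202/3 ≈ 2400.7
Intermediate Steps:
F(X) = 1/(3*X) (F(X) = 1/(X + 2*X) = 1/(3*X))
J(j) = 5*j**(3/2)/6 (J(j) = (((1/3)/(-2))*j + j)*sqrt(j) = (((1/3)*(-1/2))*j + j)*sqrt(j) = (-j/6 + j)*sqrt(j) = (5*j/6)*sqrt(j) = 5*j**(3/2)/6)
J(3 - 1*(-1)) + 126*19 = 5*(3 - 1*(-1))**(3/2)/6 + 126*19 = 5*(3 + 1)**(3/2)/6 + 2394 = 5*4**(3/2)/6 + 2394 = (5/6)*8 + 2394 = 20/3 + 2394 = 7202/3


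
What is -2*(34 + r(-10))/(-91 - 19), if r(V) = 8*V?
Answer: -46/55 ≈ -0.83636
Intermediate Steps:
-2*(34 + r(-10))/(-91 - 19) = -2*(34 + 8*(-10))/(-91 - 19) = -2*(34 - 80)/(-110) = -(-92)*(-1)/110 = -2*23/55 = -46/55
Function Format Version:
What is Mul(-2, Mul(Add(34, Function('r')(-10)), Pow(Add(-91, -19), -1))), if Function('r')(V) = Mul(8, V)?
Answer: Rational(-46, 55) ≈ -0.83636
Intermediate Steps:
Mul(-2, Mul(Add(34, Function('r')(-10)), Pow(Add(-91, -19), -1))) = Mul(-2, Mul(Add(34, Mul(8, -10)), Pow(Add(-91, -19), -1))) = Mul(-2, Mul(Add(34, -80), Pow(-110, -1))) = Mul(-2, Mul(-46, Rational(-1, 110))) = Mul(-2, Rational(23, 55)) = Rational(-46, 55)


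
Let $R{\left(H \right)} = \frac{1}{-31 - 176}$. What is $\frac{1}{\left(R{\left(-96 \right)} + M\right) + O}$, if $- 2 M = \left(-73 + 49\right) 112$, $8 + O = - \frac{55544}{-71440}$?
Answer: $\frac{1848510}{2471037631} \approx 0.00074807$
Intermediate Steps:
$O = - \frac{64497}{8930}$ ($O = -8 - \frac{55544}{-71440} = -8 - - \frac{6943}{8930} = -8 + \frac{6943}{8930} = - \frac{64497}{8930} \approx -7.2225$)
$M = 1344$ ($M = - \frac{\left(-73 + 49\right) 112}{2} = - \frac{\left(-24\right) 112}{2} = \left(- \frac{1}{2}\right) \left(-2688\right) = 1344$)
$R{\left(H \right)} = - \frac{1}{207}$ ($R{\left(H \right)} = \frac{1}{-207} = - \frac{1}{207}$)
$\frac{1}{\left(R{\left(-96 \right)} + M\right) + O} = \frac{1}{\left(- \frac{1}{207} + 1344\right) - \frac{64497}{8930}} = \frac{1}{\frac{278207}{207} - \frac{64497}{8930}} = \frac{1}{\frac{2471037631}{1848510}} = \frac{1848510}{2471037631}$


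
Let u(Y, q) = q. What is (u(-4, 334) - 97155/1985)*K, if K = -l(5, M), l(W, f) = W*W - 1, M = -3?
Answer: -2716008/397 ≈ -6841.3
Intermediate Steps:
l(W, f) = -1 + W² (l(W, f) = W² - 1 = -1 + W²)
K = -24 (K = -(-1 + 5²) = -(-1 + 25) = -1*24 = -24)
(u(-4, 334) - 97155/1985)*K = (334 - 97155/1985)*(-24) = (334 - 97155*1/1985)*(-24) = (334 - 19431/397)*(-24) = (113167/397)*(-24) = -2716008/397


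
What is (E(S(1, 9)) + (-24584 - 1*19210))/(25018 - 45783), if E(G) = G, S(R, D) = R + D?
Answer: 43784/20765 ≈ 2.1085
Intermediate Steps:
S(R, D) = D + R
(E(S(1, 9)) + (-24584 - 1*19210))/(25018 - 45783) = ((9 + 1) + (-24584 - 1*19210))/(25018 - 45783) = (10 + (-24584 - 19210))/(-20765) = (10 - 43794)*(-1/20765) = -43784*(-1/20765) = 43784/20765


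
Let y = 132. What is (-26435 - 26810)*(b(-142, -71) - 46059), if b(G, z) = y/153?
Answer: 125070641425/51 ≈ 2.4524e+9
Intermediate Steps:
b(G, z) = 44/51 (b(G, z) = 132/153 = 132*(1/153) = 44/51)
(-26435 - 26810)*(b(-142, -71) - 46059) = (-26435 - 26810)*(44/51 - 46059) = -53245*(-2348965/51) = 125070641425/51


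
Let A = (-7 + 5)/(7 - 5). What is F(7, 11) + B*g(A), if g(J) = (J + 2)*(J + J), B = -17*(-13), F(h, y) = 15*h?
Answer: -337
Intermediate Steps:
B = 221
A = -1 (A = -2/2 = -2*1/2 = -1)
g(J) = 2*J*(2 + J) (g(J) = (2 + J)*(2*J) = 2*J*(2 + J))
F(7, 11) + B*g(A) = 15*7 + 221*(2*(-1)*(2 - 1)) = 105 + 221*(2*(-1)*1) = 105 + 221*(-2) = 105 - 442 = -337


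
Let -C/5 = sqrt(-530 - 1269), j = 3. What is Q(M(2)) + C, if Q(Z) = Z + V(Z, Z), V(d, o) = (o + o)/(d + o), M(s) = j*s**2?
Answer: 13 - 5*I*sqrt(1799) ≈ 13.0 - 212.07*I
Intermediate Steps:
M(s) = 3*s**2
V(d, o) = 2*o/(d + o) (V(d, o) = (2*o)/(d + o) = 2*o/(d + o))
Q(Z) = 1 + Z (Q(Z) = Z + 2*Z/(Z + Z) = Z + 2*Z/((2*Z)) = Z + 2*Z*(1/(2*Z)) = Z + 1 = 1 + Z)
C = -5*I*sqrt(1799) (C = -5*sqrt(-530 - 1269) = -5*I*sqrt(1799) ≈ -212.07*I)
Q(M(2)) + C = (1 + 3*2**2) - 5*I*sqrt(1799) = (1 + 3*4) - 5*I*sqrt(1799) = (1 + 12) - 5*I*sqrt(1799) = 13 - 5*I*sqrt(1799)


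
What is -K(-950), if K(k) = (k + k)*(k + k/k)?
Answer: -1803100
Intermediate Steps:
K(k) = 2*k*(1 + k) (K(k) = (2*k)*(k + 1) = (2*k)*(1 + k) = 2*k*(1 + k))
-K(-950) = -2*(-950)*(1 - 950) = -2*(-950)*(-949) = -1*1803100 = -1803100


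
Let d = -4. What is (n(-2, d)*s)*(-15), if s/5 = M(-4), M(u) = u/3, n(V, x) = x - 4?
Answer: -800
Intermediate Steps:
n(V, x) = -4 + x
M(u) = u/3 (M(u) = u*(1/3) = u/3)
s = -20/3 (s = 5*((1/3)*(-4)) = 5*(-4/3) = -20/3 ≈ -6.6667)
(n(-2, d)*s)*(-15) = ((-4 - 4)*(-20/3))*(-15) = -8*(-20/3)*(-15) = (160/3)*(-15) = -800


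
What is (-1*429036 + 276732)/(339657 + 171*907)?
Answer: -25384/82459 ≈ -0.30784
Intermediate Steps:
(-1*429036 + 276732)/(339657 + 171*907) = (-429036 + 276732)/(339657 + 155097) = -152304/494754 = -152304*1/494754 = -25384/82459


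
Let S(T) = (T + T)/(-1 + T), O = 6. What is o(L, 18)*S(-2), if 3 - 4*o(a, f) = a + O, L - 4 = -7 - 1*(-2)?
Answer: -2/3 ≈ -0.66667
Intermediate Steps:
S(T) = 2*T/(-1 + T) (S(T) = (2*T)/(-1 + T) = 2*T/(-1 + T))
L = -1 (L = 4 + (-7 - 1*(-2)) = 4 + (-7 + 2) = 4 - 5 = -1)
o(a, f) = -3/4 - a/4 (o(a, f) = 3/4 - (a + 6)/4 = 3/4 - (6 + a)/4 = 3/4 + (-3/2 - a/4) = -3/4 - a/4)
o(L, 18)*S(-2) = (-3/4 - 1/4*(-1))*(2*(-2)/(-1 - 2)) = (-3/4 + 1/4)*(2*(-2)/(-3)) = -(-2)*(-1)/3 = -1/2*4/3 = -2/3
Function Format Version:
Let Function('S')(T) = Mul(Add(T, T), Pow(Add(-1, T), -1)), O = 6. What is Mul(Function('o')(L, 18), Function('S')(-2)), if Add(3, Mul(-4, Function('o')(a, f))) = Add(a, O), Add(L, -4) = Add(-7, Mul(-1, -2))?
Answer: Rational(-2, 3) ≈ -0.66667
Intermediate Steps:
Function('S')(T) = Mul(2, T, Pow(Add(-1, T), -1)) (Function('S')(T) = Mul(Mul(2, T), Pow(Add(-1, T), -1)) = Mul(2, T, Pow(Add(-1, T), -1)))
L = -1 (L = Add(4, Add(-7, Mul(-1, -2))) = Add(4, Add(-7, 2)) = Add(4, -5) = -1)
Function('o')(a, f) = Add(Rational(-3, 4), Mul(Rational(-1, 4), a)) (Function('o')(a, f) = Add(Rational(3, 4), Mul(Rational(-1, 4), Add(a, 6))) = Add(Rational(3, 4), Mul(Rational(-1, 4), Add(6, a))) = Add(Rational(3, 4), Add(Rational(-3, 2), Mul(Rational(-1, 4), a))) = Add(Rational(-3, 4), Mul(Rational(-1, 4), a)))
Mul(Function('o')(L, 18), Function('S')(-2)) = Mul(Add(Rational(-3, 4), Mul(Rational(-1, 4), -1)), Mul(2, -2, Pow(Add(-1, -2), -1))) = Mul(Add(Rational(-3, 4), Rational(1, 4)), Mul(2, -2, Pow(-3, -1))) = Mul(Rational(-1, 2), Mul(2, -2, Rational(-1, 3))) = Mul(Rational(-1, 2), Rational(4, 3)) = Rational(-2, 3)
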